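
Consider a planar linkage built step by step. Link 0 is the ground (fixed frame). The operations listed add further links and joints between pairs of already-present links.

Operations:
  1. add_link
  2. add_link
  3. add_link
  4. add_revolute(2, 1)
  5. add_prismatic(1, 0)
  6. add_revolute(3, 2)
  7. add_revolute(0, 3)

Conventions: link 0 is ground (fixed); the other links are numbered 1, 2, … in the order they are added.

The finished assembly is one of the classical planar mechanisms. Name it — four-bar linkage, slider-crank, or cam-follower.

links: 4 (incl. ground); joints: 3 revolute, 1 prismatic, 0 higher (cam) pair, forming one closed loop
4 links, 3 revolutes + 1 prismatic in one loop → slider-crank

slider-crank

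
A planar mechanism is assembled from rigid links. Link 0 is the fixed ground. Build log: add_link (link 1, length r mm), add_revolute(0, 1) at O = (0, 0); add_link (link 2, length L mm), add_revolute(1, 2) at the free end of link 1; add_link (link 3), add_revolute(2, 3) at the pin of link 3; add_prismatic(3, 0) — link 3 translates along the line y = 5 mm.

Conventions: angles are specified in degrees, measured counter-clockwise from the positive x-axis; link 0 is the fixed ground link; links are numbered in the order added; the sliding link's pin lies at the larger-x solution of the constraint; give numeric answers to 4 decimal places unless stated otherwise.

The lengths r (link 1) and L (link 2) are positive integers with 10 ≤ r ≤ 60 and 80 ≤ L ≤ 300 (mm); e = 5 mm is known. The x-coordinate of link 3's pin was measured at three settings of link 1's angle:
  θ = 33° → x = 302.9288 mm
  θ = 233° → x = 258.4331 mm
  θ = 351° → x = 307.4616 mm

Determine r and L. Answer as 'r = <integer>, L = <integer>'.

constraint per measurement: (x − r cos θ)² + (r sin θ − e)² = L²
subtracting the θ₁ and θ₂ equations cancels the r² and L² terms:
r = (x₁² − x₂²) / (2[(x₁cos θ₁ + e sin θ₁) − (x₂cos θ₂ + e sin θ₂)]) = 30.0000 → r = 30
L² = (x₁ − r cos θ₁)² + (r sin θ₁ − e)² = 77284.0180 → L = 278.0000 → L = 278
check at θ₃=351°: x = 307.4616 (printed 307.4616) ✓

r = 30, L = 278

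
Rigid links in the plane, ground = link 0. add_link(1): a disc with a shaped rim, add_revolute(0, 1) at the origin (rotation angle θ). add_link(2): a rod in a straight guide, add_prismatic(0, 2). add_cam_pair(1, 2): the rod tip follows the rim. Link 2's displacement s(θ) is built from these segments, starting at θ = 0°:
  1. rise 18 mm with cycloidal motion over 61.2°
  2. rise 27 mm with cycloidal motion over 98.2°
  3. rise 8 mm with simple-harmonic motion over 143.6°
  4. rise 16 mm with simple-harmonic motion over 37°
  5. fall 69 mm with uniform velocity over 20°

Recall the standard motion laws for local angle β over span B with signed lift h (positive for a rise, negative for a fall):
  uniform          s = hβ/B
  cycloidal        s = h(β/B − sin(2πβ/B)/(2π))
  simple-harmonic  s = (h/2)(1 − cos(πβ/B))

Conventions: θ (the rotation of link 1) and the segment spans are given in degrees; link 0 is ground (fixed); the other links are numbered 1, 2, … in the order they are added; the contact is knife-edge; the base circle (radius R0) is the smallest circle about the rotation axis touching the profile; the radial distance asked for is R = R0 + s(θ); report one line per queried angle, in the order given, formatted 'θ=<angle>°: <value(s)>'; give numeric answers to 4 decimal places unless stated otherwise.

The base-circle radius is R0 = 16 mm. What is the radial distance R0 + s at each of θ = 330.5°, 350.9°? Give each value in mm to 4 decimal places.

segment 1 (0° to 61.2°, cycloidal, h = 18) is passed completely: s = 0.0000 + (18) = 18.0000
segment 2 (61.2° to 159.4°, cycloidal, h = 27) is passed completely: s = 18.0000 + (27) = 45.0000
segment 3 (159.4° to 303°, simple-harmonic, h = 8) is passed completely: s = 45.0000 + (8) = 53.0000
θ = 330.5° falls in segment 4 (303° to 340°, simple-harmonic, h = 16): β = 330.5 − 303 = 27.5°, B = 37°; Δs = 16/2·(1 − cos(π·0.7432)) = 13.5355; s = 53.0000 + 13.5355 = 66.5355
segment 4 (303° to 340°, simple-harmonic, h = 16) is passed completely: s = 53.0000 + (16) = 69.0000
θ = 350.9° falls in segment 5 (340° to 360°, uniform, h = -69): β = 350.9 − 340 = 10.9°, B = 20°; Δs = -69·10.9/20 = -37.6050; s = 69.0000 − 37.6050 = 31.3950
θ=330.5°: R = R0 + s = 16 + 66.5355 = 82.5355
θ=350.9°: R = R0 + s = 16 + 31.3950 = 47.3950

θ=330.5°: 82.5355
θ=350.9°: 47.3950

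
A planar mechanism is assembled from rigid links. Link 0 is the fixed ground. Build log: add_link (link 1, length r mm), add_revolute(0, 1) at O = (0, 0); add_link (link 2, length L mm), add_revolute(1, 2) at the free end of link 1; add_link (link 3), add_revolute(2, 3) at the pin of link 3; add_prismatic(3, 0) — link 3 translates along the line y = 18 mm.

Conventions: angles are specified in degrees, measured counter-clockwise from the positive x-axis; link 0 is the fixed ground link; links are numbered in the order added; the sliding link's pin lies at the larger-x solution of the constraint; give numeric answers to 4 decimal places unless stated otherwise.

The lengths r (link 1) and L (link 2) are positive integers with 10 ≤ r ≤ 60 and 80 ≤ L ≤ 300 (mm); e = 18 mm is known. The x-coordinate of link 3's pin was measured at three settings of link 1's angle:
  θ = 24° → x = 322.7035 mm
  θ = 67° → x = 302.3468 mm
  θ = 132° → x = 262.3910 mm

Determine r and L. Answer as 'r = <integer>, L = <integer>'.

constraint per measurement: (x − r cos θ)² + (r sin θ − e)² = L²
subtracting the θ₁ and θ₂ equations cancels the r² and L² terms:
r = (x₁² − x₂²) / (2[(x₁cos θ₁ + e sin θ₁) − (x₂cos θ₂ + e sin θ₂)]) = 38.0001 → r = 38
L² = (x₁ − r cos θ₁)² + (r sin θ₁ − e)² = 82944.0051 → L = 288.0000 → L = 288
check at θ₃=132°: x = 262.3910 (printed 262.3910) ✓

r = 38, L = 288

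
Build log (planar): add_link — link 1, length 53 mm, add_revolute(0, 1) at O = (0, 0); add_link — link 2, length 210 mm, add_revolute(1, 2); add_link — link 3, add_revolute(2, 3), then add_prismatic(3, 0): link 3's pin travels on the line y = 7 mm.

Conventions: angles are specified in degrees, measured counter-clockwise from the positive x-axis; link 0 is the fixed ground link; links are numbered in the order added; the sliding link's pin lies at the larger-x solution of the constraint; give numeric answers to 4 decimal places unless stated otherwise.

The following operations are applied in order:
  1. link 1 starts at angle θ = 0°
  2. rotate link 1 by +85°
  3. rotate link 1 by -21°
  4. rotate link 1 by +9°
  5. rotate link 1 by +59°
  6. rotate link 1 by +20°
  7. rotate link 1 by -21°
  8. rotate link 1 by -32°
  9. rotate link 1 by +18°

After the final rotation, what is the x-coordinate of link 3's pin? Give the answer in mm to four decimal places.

geometry: r = 53 mm, L = 210 mm, e = 7 mm; θ starts at 0°
rotate link 1 by +85°: θ ← 0° +85° = 85°
rotate link 1 by -21°: θ ← 85° -21° = 64°
rotate link 1 by +9°: θ ← 64° +9° = 73°
rotate link 1 by +59°: θ ← 73° +59° = 132°
rotate link 1 by +20°: θ ← 132° +20° = 152°
rotate link 1 by -21°: θ ← 152° -21° = 131°
rotate link 1 by -32°: θ ← 131° -32° = 99°
rotate link 1 by +18°: θ ← 99° +18° = 117°
crank pin P = (r cos θ, r sin θ) = (-24.061496, 47.223346)
h = r sin θ − e = 47.223346 − 7 = 40.223346
x = r cos θ + √(L² − h²) = -24.061496 + 206.111820 = 182.050324

182.0503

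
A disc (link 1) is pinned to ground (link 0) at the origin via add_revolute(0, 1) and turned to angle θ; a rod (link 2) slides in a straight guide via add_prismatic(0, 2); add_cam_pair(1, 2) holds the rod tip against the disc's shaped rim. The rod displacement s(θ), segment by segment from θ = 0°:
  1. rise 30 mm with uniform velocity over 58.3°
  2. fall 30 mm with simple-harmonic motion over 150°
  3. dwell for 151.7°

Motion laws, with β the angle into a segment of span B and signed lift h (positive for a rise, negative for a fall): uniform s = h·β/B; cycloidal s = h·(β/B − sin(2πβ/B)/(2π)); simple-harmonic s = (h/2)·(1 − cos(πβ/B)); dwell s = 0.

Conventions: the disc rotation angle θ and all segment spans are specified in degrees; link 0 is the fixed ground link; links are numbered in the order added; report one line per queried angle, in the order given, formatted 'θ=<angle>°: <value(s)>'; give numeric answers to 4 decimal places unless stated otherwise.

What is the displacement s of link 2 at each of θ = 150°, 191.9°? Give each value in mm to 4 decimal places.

segment 1 (0° to 58.3°, uniform, h = 30) is passed completely: s = 0.0000 + (30) = 30.0000
θ = 150° falls in segment 2 (58.3° to 208.3°, simple-harmonic, h = -30): β = 150 − 58.3 = 91.7°, B = 150°; Δs = -30/2·(1 − cos(π·0.6113)) = -20.1401; s = 30.0000 − 20.1401 = 9.8599
θ = 191.9° falls in segment 2 (58.3° to 208.3°, simple-harmonic, h = -30): β = 191.9 − 58.3 = 133.6°, B = 150°; Δs = -30/2·(1 − cos(π·0.8907)) = -29.1238; s = 30.0000 − 29.1238 = 0.8762

θ=150°: 9.8599
θ=191.9°: 0.8762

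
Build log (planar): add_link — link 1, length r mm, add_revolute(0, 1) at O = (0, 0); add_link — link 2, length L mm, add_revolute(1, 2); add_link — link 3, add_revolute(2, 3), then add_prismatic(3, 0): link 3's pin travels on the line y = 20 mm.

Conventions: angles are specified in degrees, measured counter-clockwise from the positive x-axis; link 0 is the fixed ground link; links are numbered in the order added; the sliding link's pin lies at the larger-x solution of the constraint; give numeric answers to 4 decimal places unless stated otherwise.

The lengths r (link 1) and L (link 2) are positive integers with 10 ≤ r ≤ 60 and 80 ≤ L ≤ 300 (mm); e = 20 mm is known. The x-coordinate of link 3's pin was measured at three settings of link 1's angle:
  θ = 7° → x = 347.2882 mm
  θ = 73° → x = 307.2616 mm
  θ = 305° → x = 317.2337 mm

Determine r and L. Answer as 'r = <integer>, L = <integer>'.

constraint per measurement: (x − r cos θ)² + (r sin θ − e)² = L²
subtracting the θ₁ and θ₂ equations cancels the r² and L² terms:
r = (x₁² − x₂²) / (2[(x₁cos θ₁ + e sin θ₁) − (x₂cos θ₂ + e sin θ₂)]) = 55.0000 → r = 55
L² = (x₁ − r cos θ₁)² + (r sin θ₁ − e)² = 85849.0290 → L = 293.0000 → L = 293
check at θ₃=305°: x = 317.2337 (printed 317.2337) ✓

r = 55, L = 293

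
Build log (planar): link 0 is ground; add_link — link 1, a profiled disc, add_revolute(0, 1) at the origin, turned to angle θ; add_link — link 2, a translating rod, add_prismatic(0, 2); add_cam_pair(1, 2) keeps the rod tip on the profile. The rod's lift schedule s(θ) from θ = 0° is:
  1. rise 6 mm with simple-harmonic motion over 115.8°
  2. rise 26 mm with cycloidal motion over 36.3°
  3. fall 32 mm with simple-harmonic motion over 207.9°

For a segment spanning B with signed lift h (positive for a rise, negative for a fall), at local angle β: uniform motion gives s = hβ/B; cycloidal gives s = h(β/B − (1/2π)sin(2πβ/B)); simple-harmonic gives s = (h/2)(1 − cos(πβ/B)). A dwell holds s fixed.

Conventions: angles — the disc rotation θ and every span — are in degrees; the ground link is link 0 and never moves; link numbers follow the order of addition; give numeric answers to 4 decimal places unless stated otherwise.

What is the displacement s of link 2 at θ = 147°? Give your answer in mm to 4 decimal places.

seg 1 [0°–115.8°] simple-harmonic, h=6: full span → s += 6 → s = 6.0000
seg 2 [115.8°–152.1°] cycloidal, h=26: θ=147° here. β=31.2, B=36.3. 26·(0.8595 − sin(2π·0.8595)/(2π)) = 25.5437 → s = 31.5437

31.5437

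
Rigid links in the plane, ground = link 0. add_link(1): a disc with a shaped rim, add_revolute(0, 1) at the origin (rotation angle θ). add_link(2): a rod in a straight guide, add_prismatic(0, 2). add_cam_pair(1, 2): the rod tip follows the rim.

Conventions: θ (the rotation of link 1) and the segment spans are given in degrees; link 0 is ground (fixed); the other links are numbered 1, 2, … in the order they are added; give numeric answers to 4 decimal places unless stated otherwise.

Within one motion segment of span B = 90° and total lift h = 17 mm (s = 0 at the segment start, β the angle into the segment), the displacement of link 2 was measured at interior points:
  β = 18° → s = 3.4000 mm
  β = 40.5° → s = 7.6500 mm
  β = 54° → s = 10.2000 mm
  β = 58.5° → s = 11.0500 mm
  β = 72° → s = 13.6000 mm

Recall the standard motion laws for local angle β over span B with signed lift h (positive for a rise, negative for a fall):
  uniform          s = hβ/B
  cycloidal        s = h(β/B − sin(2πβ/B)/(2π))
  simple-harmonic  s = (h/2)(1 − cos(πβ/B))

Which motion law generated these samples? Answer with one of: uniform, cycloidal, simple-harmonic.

candidates at β/B = r: uniform s = h·r (linear in β); cycloidal s = h·(r − sin(2πr)/(2π)); simple-harmonic s = (h/2)(1 − cos(πr))
β=18°: printed 3.4000 | uniform 3.4000, cycloidal 0.8268, simple-harmonic 1.6234
β=40.5°: printed 7.6500 | uniform 7.6500, cycloidal 6.8139, simple-harmonic 7.1703
β=54°: printed 10.2000 | uniform 10.2000, cycloidal 11.7903, simple-harmonic 11.1266
β=58.5°: printed 11.0500 | uniform 11.0500, cycloidal 13.2389, simple-harmonic 12.3589
β=72°: printed 13.6000 | uniform 13.6000, cycloidal 16.1732, simple-harmonic 15.3766
only one law matches every sample → uniform

uniform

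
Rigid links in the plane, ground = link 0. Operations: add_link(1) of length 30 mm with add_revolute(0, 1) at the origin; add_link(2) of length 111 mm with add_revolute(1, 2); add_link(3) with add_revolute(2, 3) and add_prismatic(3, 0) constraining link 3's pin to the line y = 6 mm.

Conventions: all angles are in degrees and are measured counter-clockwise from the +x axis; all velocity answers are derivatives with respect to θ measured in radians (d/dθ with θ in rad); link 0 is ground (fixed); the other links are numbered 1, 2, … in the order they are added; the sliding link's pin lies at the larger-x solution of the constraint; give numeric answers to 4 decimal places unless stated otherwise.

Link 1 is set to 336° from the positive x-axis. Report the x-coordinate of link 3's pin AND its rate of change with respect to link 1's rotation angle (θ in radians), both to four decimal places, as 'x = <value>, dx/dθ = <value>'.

geometry: r = 30 mm, L = 111 mm, e = 6 mm
crank pin P = (r cos θ, r sin θ) = (27.406364, -12.202099)
h = r sin θ − e = -12.202099 − 6 = -18.202099
x = r cos θ + √(L² − h²) = 27.406364 + 109.497414 = 136.903777
dx/dθ = −r sin θ − h·r cos θ/√(L² − h²) (θ in radians; h = -18.202099) = 16.757945

x = 136.9038, dx/dθ = 16.7579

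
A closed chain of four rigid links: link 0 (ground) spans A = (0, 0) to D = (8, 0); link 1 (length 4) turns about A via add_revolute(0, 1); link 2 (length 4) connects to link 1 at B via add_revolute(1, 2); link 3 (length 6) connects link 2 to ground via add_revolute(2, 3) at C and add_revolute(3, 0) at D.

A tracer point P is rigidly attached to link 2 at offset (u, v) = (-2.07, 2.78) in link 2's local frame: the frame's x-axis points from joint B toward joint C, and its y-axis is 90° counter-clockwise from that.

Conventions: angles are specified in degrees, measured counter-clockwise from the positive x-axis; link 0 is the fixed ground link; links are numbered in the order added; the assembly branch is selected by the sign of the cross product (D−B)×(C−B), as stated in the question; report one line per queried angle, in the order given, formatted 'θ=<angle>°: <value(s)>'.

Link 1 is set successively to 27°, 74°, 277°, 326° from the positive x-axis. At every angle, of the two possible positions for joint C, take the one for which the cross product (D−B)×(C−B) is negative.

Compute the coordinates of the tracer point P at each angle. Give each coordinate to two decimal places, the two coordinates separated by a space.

A=(0,0), D=(8.00,0)
θ=27°: B = A + 4.00·(cos27°, sin27°) = (3.5640, 1.8160)
θ=27°: |BD| = 4.7933
θ=27°: circle(B,4.00) ∩ circle(D,6.00): a=0.3104, h=3.9879
θ=27°:   candidates: C₊=(5.3621,5.3890) cross=19.115; C₋=(2.3404,-1.9923) cross=-19.115
θ=27°:   branch - wants cross < 0 → take C=(2.3404,-1.9923) (cross=-19.115)
θ=27°: ex = (C−B)/|BC| = (-0.3059,-0.9521); ey = (0.9521,-0.3059)
θ=27°: P = B + -2.07·ex + 2.78·ey = (6.8440,2.9363)
θ=74°: B = A + 4.00·(cos74°, sin74°) = (1.1025, 3.8450)
θ=74°: |BD| = 7.8968
θ=74°: circle(B,4.00) ∩ circle(D,6.00): a=2.6821, h=2.9676
θ=74°:   candidates: C₊=(4.8901,5.1312) cross=23.434; C₋=(2.0002,-0.0529) cross=-23.434
θ=74°:   branch - wants cross < 0 → take C=(2.0002,-0.0529) (cross=-23.434)
θ=74°: ex = (C−B)/|BC| = (0.2244,-0.9745); ey = (0.9745,0.2244)
θ=74°: P = B + -2.07·ex + 2.78·ey = (3.3471,6.4861)
θ=277°: B = A + 4.00·(cos277°, sin277°) = (0.4875, -3.9702)
θ=277°: |BD| = 8.4971
θ=277°: circle(B,4.00) ∩ circle(D,6.00): a=3.0717, h=2.5622
θ=277°:   candidates: C₊=(2.0061,-0.2697) cross=21.771; C₋=(4.4004,-4.8003) cross=-21.771
θ=277°:   branch - wants cross < 0 → take C=(4.4004,-4.8003) (cross=-21.771)
θ=277°: ex = (C−B)/|BC| = (0.9782,-0.2075); ey = (0.2075,0.9782)
θ=277°: P = B + -2.07·ex + 2.78·ey = (-0.9605,-0.8211)
θ=326°: B = A + 4.00·(cos326°, sin326°) = (3.3162, -2.2368)
θ=326°: |BD| = 5.1905
θ=326°: circle(B,4.00) ∩ circle(D,6.00): a=0.6687, h=3.9437
θ=326°:   candidates: C₊=(2.2201,1.6101) cross=20.470; C₋=(5.6190,-5.5074) cross=-20.470
θ=326°:   branch - wants cross < 0 → take C=(5.6190,-5.5074) (cross=-20.470)
θ=326°: ex = (C−B)/|BC| = (0.5757,-0.8176); ey = (0.8176,0.5757)
θ=326°: P = B + -2.07·ex + 2.78·ey = (4.3975,1.0563)

θ=27°: 6.84 2.94
θ=74°: 3.35 6.49
θ=277°: -0.96 -0.82
θ=326°: 4.40 1.06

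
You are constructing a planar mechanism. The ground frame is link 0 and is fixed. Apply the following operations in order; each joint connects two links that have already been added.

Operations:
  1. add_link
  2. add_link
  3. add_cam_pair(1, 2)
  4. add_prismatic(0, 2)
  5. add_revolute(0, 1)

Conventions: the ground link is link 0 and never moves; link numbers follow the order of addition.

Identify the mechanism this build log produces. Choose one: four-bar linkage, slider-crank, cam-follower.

links: 3 (incl. ground); joints: 1 revolute, 1 prismatic, 1 higher (cam) pair, forming one closed loop
3 links, revolute + prismatic + higher pair in one loop → cam-follower

cam-follower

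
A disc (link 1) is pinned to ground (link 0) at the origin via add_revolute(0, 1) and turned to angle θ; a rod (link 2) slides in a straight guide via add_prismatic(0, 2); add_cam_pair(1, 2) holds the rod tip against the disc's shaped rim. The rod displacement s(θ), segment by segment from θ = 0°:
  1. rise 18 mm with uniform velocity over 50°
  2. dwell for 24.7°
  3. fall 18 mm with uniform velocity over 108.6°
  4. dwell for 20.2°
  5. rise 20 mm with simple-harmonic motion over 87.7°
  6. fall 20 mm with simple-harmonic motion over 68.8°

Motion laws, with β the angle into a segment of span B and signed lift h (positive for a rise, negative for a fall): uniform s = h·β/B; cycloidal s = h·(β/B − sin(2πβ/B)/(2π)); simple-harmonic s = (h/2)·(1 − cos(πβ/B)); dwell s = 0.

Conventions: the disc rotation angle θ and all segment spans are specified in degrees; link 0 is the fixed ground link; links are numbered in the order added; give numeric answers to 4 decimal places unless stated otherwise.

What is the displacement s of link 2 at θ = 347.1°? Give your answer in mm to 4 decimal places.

segment 1 (0° to 50°, uniform, h = 18) is passed completely: s = 0.0000 + (18) = 18.0000
segment 2 (50° to 74.7°, dwell): s unchanged at 18.0000
segment 3 (74.7° to 183.3°, uniform, h = -18) is passed completely: s = 18.0000 + (-18) = 0.0000
segment 4 (183.3° to 203.5°, dwell): s unchanged at 0.0000
segment 5 (203.5° to 291.2°, simple-harmonic, h = 20) is passed completely: s = 0.0000 + (20) = 20.0000
θ = 347.1° falls in segment 6 (291.2° to 360°, simple-harmonic, h = -20): β = 347.1 − 291.2 = 55.9°, B = 68.8°; Δs = -20/2·(1 − cos(π·0.8125)) = -18.3147; s = 20.0000 − 18.3147 = 1.6853

1.6853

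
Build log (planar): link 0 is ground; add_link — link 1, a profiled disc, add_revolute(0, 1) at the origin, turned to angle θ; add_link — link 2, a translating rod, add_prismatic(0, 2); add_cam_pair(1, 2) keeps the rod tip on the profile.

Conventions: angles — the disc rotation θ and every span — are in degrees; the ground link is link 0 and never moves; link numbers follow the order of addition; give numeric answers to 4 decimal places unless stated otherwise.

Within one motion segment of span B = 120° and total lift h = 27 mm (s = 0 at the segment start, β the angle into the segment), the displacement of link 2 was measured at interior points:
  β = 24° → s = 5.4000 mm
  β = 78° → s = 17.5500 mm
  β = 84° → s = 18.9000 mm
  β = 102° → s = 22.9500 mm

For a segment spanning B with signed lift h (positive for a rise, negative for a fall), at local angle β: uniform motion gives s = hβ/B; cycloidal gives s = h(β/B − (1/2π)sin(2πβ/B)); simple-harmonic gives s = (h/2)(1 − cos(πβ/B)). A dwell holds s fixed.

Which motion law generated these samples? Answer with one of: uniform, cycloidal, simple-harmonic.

candidates at β/B = r: uniform s = h·r (linear in β); cycloidal s = h·(r − sin(2πr)/(2π)); simple-harmonic s = (h/2)(1 − cos(πr))
β=24°: printed 5.4000 | uniform 5.4000, cycloidal 1.3131, simple-harmonic 2.5783
β=78°: printed 17.5500 | uniform 17.5500, cycloidal 21.0265, simple-harmonic 19.6289
β=84°: printed 18.9000 | uniform 18.9000, cycloidal 22.9869, simple-harmonic 21.4351
β=102°: printed 22.9500 | uniform 22.9500, cycloidal 26.4265, simple-harmonic 25.5286
only one law matches every sample → uniform

uniform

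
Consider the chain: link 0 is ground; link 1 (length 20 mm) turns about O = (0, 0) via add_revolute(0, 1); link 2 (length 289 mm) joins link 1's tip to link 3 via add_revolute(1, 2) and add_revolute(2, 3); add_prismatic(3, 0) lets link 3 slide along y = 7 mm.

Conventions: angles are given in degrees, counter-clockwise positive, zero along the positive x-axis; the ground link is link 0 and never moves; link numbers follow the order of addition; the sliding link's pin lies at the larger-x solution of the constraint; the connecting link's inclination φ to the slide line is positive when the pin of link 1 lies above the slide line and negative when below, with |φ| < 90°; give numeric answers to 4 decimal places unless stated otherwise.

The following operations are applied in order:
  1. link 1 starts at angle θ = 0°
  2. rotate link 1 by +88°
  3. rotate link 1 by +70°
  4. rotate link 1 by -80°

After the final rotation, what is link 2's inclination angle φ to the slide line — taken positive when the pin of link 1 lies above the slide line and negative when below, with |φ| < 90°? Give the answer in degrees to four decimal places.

geometry: r = 20 mm, L = 289 mm, e = 7 mm; θ starts at 0°
rotate link 1 by +88°: θ ← 0° +88° = 88°
rotate link 1 by +70°: θ ← 88° +70° = 158°
rotate link 1 by -80°: θ ← 158° -80° = 78°
h = r sin θ − e = 19.562952 − 7 = 12.562952
sin φ = h / L = 12.562952 / 289 = 0.04347042
φ = arcsin(0.04347042) = 2.491457°

2.4915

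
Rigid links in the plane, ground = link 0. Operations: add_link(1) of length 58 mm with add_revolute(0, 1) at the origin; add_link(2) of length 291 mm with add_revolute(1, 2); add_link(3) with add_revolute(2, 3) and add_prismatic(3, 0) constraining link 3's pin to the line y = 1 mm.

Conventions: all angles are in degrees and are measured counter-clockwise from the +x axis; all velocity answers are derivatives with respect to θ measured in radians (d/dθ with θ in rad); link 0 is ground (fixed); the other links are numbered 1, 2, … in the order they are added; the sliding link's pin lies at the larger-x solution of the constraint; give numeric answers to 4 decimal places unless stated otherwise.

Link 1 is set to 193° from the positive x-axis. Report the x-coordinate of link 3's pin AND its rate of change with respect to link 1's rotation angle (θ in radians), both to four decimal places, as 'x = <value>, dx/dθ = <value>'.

geometry: r = 58 mm, L = 291 mm, e = 1 mm
crank pin P = (r cos θ, r sin θ) = (-56.513464, -13.047161)
h = r sin θ − e = -13.047161 − 1 = -14.047161
x = r cos θ + √(L² − h²) = -56.513464 + 290.660760 = 234.147296
dx/dθ = −r sin θ − h·r cos θ/√(L² − h²) (θ in radians; h = -14.047161) = 10.315957

x = 234.1473, dx/dθ = 10.3160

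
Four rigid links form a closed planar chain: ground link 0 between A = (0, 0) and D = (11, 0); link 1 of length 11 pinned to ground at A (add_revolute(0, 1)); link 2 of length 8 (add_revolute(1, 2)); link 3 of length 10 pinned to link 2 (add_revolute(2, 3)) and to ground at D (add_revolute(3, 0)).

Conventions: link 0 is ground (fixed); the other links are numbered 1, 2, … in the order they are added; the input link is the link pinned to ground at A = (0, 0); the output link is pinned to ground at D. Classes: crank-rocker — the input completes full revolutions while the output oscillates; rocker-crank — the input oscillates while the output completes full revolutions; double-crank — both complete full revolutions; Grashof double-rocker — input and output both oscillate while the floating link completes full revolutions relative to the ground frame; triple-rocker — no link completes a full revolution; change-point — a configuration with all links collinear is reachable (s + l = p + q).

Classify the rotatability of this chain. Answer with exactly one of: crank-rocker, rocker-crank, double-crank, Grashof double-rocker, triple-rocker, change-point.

lengths: ground=11, input=11, coupler=8, output=10
sorted: s=8 (shortest), l=11 (longest), p+q=21
s + l = 19 vs p + q = 21
s + l < p + q (Grashof) with shortest = coupler link → Grashof double-rocker

Grashof double-rocker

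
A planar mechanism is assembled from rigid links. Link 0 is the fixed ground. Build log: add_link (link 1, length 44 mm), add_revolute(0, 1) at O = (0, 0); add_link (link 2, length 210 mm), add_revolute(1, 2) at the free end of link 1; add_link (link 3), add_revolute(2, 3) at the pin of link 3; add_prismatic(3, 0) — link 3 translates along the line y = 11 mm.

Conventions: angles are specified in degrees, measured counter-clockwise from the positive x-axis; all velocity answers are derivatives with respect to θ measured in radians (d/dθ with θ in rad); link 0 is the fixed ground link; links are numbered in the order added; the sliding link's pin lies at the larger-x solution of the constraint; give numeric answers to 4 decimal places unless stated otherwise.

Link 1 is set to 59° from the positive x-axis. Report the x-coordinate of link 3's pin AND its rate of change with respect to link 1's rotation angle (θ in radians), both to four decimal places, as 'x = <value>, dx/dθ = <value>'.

geometry: r = 44 mm, L = 210 mm, e = 11 mm
crank pin P = (r cos θ, r sin θ) = (22.661675, 37.715361)
h = r sin θ − e = 37.715361 − 11 = 26.715361
x = r cos θ + √(L² − h²) = 22.661675 + 208.293758 = 230.955433
dx/dθ = −r sin θ − h·r cos θ/√(L² − h²) (θ in radians; h = 26.715361) = -40.621905

x = 230.9554, dx/dθ = -40.6219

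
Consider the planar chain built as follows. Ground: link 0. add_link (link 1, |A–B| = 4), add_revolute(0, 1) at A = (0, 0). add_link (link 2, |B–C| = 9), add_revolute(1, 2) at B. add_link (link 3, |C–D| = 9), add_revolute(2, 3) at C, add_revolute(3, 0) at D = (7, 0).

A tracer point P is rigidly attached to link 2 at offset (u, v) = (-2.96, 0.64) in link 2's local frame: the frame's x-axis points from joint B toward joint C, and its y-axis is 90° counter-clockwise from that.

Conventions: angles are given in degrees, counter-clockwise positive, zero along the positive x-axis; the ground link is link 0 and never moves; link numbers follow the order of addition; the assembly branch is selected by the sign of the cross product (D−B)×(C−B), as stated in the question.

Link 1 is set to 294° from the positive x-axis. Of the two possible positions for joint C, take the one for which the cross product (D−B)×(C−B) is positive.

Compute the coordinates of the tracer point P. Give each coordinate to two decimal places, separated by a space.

A=(0,0), D=(7.00,0)
B = A + 4.00·(cos294°, sin294°) = (1.6269, -3.6542)
|BD| = 6.4979
circle(B,9.00) ∩ circle(D,9.00): a=3.2490, h=8.3931
  candidates: C₊=(-0.4065,5.1131) cross=54.538; C₋=(9.0335,-8.7673) cross=-54.538
  branch + wants cross > 0 → take C=(-0.4065,5.1131) (cross=54.538)
ex = (C−B)/|BC| = (-0.2259,0.9741); ey = (-0.9741,-0.2259)
P = B + -2.96·ex + 0.64·ey = (1.6723,-6.6822)

1.67 -6.68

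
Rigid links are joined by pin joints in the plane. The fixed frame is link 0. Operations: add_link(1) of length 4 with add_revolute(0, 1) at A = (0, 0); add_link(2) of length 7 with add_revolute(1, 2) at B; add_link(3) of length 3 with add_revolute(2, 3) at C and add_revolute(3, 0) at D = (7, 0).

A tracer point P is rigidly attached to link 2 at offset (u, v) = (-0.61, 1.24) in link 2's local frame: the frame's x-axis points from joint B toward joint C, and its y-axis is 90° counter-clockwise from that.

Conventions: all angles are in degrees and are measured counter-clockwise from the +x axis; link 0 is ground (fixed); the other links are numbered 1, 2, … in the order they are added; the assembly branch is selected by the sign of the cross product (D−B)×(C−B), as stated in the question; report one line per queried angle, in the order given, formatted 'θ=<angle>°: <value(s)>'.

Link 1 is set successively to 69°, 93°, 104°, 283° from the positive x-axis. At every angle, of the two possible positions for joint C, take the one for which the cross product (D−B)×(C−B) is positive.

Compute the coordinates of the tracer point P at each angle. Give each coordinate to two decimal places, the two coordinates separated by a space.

A=(0,0), D=(7.00,0)
θ=69°: B = A + 4.00·(cos69°, sin69°) = (1.4335, 3.7343)
θ=69°: |BD| = 6.7031
θ=69°: circle(B,7.00) ∩ circle(D,3.00): a=6.3352, h=2.9774
θ=69°:   candidates: C₊=(8.3532,2.6775) cross=19.958; C₋=(5.0358,-2.2676) cross=-19.958
θ=69°:   branch + wants cross > 0 → take C=(8.3532,2.6775) (cross=19.958)
θ=69°: ex = (C−B)/|BC| = (0.9885,-0.1510); ey = (0.1510,0.9885)
θ=69°: P = B + -0.61·ex + 1.24·ey = (1.0177,5.0522)
θ=93°: B = A + 4.00·(cos93°, sin93°) = (-0.2093, 3.9945)
θ=93°: |BD| = 8.2420
θ=93°: circle(B,7.00) ∩ circle(D,3.00): a=6.5476, h=2.4757
θ=93°:   candidates: C₊=(6.7177,2.9867) cross=20.405; C₋=(4.3180,-1.3443) cross=-20.405
θ=93°:   branch + wants cross > 0 → take C=(6.7177,2.9867) (cross=20.405)
θ=93°: ex = (C−B)/|BC| = (0.9896,-0.1440); ey = (0.1440,0.9896)
θ=93°: P = B + -0.61·ex + 1.24·ey = (-0.6345,5.3094)
θ=104°: B = A + 4.00·(cos104°, sin104°) = (-0.9677, 3.8812)
θ=104°: |BD| = 8.8627
θ=104°: circle(B,7.00) ∩ circle(D,3.00): a=6.6880, h=2.0666
θ=104°:   candidates: C₊=(5.9499,2.8102) cross=18.315; C₋=(4.1399,-0.9055) cross=-18.315
θ=104°:   branch + wants cross > 0 → take C=(5.9499,2.8102) (cross=18.315)
θ=104°: ex = (C−B)/|BC| = (0.9882,-0.1530); ey = (0.1530,0.9882)
θ=104°: P = B + -0.61·ex + 1.24·ey = (-1.3808,5.1999)
θ=283°: B = A + 4.00·(cos283°, sin283°) = (0.8998, -3.8975)
θ=283°: |BD| = 7.2390
θ=283°: circle(B,7.00) ∩ circle(D,3.00): a=6.3823, h=2.8751
θ=283°:   candidates: C₊=(4.7301,1.9616) cross=20.813; C₋=(7.8261,-2.8840) cross=-20.813
θ=283°:   branch + wants cross > 0 → take C=(4.7301,1.9616) (cross=20.813)
θ=283°: ex = (C−B)/|BC| = (0.5472,0.8370); ey = (-0.8370,0.5472)
θ=283°: P = B + -0.61·ex + 1.24·ey = (-0.4719,-3.7295)

θ=69°: 1.02 5.05
θ=93°: -0.63 5.31
θ=104°: -1.38 5.20
θ=283°: -0.47 -3.73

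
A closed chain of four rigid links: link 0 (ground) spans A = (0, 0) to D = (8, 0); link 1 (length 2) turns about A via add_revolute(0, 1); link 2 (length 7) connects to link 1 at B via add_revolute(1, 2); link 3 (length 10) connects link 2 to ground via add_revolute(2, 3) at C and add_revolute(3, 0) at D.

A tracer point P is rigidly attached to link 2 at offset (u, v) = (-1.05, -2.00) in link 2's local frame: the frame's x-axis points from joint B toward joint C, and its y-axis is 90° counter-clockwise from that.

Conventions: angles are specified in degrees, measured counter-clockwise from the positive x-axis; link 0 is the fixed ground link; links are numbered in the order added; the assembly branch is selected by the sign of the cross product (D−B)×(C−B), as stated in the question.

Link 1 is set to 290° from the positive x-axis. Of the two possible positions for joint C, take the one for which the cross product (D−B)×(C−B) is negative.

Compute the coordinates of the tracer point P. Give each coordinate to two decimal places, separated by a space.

A=(0,0), D=(8.00,0)
B = A + 2.00·(cos290°, sin290°) = (0.6840, -1.8794)
|BD| = 7.5535
circle(B,7.00) ∩ circle(D,10.00): a=0.4008, h=6.9885
  candidates: C₊=(-0.6665,4.9891) cross=52.788; C₋=(2.8111,-8.5484) cross=-52.788
  branch - wants cross < 0 → take C=(2.8111,-8.5484) (cross=-52.788)
ex = (C−B)/|BC| = (0.3039,-0.9527); ey = (0.9527,0.3039)
P = B + -1.05·ex + -2.00·ey = (-1.5404,-1.4868)

-1.54 -1.49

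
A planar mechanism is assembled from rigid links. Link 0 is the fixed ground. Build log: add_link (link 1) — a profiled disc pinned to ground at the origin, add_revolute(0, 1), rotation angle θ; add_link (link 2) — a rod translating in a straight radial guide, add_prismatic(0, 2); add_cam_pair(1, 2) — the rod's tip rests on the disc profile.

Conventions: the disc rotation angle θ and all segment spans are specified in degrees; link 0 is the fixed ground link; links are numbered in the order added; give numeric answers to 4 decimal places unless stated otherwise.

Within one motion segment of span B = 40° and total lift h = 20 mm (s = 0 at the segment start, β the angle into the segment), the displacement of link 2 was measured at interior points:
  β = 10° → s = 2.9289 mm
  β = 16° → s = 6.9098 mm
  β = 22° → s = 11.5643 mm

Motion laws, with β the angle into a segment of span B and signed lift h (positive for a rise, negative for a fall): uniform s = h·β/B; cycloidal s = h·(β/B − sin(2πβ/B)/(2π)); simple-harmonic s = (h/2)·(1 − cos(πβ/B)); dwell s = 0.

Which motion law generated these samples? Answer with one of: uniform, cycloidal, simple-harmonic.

candidates at β/B = r: uniform s = h·r (linear in β); cycloidal s = h·(r − sin(2πr)/(2π)); simple-harmonic s = (h/2)(1 − cos(πr))
β=10°: printed 2.9289 | uniform 5.0000, cycloidal 1.8169, simple-harmonic 2.9289
β=16°: printed 6.9098 | uniform 8.0000, cycloidal 6.1290, simple-harmonic 6.9098
β=22°: printed 11.5643 | uniform 11.0000, cycloidal 11.9836, simple-harmonic 11.5643
only one law matches every sample → simple-harmonic

simple-harmonic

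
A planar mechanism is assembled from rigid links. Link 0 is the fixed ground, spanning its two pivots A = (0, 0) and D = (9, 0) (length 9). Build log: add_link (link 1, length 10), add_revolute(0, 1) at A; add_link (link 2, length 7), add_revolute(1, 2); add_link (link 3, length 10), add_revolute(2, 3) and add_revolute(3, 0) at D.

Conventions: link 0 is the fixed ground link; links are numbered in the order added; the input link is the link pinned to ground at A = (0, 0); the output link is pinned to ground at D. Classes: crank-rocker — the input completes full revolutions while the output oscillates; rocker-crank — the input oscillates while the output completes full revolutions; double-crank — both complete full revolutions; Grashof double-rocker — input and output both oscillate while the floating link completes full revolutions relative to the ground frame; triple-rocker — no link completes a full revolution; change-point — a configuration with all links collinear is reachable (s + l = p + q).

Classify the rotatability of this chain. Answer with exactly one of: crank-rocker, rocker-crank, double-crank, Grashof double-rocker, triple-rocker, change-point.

lengths: ground=9, input=10, coupler=7, output=10
sorted: s=7 (shortest), l=10 (longest), p+q=19
s + l = 17 vs p + q = 19
s + l < p + q (Grashof) with shortest = coupler link → Grashof double-rocker

Grashof double-rocker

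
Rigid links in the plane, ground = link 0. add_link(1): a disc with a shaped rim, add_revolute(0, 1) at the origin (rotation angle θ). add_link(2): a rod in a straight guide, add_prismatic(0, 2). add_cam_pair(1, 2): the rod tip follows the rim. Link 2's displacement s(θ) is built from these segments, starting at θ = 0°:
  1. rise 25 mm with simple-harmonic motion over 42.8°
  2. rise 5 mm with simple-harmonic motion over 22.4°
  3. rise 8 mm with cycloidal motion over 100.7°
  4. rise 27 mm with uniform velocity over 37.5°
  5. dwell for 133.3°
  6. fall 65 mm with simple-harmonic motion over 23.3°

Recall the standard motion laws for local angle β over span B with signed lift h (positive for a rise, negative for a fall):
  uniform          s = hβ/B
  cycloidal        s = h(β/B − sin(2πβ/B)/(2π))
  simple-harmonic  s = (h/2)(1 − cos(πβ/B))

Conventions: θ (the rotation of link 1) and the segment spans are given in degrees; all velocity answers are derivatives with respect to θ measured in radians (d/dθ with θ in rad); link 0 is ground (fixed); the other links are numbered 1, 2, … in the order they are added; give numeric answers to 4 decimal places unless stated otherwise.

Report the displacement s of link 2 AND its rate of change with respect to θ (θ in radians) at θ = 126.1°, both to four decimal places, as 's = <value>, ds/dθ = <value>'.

segment 1 (0° to 42.8°, simple-harmonic, h = 25) is passed completely: s = 0.0000 + (25) = 25.0000
segment 2 (42.8° to 65.2°, simple-harmonic, h = 5) is passed completely: s = 25.0000 + (5) = 30.0000
θ = 126.1° falls in segment 3 (65.2° to 165.9°, cycloidal, h = 8): β = 126.1 − 65.2 = 60.9°, B = 100.7°; Δs = 8·(0.6048 − sin(2π·0.6048)/(2π)) = 5.6170; s = 30.0000 + 5.6170 = 35.6170
velocity in seg [65.2°–165.9°] (cycloidal), θ in radians: β = 60.9° = 1.0629 rad, B = 100.7° = 1.7575 rad; ds/dθ = (h/B)(1 − cos(2πβ/B)) = (8/1.7575)(1 − cos(2π·0.6048)) = 8.152514 mm/rad

s = 35.6170, ds/dθ = 8.1525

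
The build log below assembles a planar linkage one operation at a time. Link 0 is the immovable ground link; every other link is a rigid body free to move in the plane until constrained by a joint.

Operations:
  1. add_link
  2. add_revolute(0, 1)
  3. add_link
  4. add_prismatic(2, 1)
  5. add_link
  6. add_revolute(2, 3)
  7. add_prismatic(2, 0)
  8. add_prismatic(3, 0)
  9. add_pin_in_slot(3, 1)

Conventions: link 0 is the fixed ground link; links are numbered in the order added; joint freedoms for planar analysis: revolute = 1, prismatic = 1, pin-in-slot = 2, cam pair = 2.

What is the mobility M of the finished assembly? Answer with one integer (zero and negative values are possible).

link 0 = ground. State L|J1|J2 = 1|0|0
+link1  2|0|0
R(0,1) f=1→J1  2|1|0
+link2  3|1|0
P(2,1) f=1→J1  3|2|0
+link3  4|2|0
R(2,3) f=1→J1  4|3|0
P(2,0) f=1→J1  4|4|0
P(3,0) f=1→J1  4|5|0
PS(3,1) f=2→J2  4|5|1
M = 3(4−1)−2·5−1 = 9−10−1 = -2

M = -2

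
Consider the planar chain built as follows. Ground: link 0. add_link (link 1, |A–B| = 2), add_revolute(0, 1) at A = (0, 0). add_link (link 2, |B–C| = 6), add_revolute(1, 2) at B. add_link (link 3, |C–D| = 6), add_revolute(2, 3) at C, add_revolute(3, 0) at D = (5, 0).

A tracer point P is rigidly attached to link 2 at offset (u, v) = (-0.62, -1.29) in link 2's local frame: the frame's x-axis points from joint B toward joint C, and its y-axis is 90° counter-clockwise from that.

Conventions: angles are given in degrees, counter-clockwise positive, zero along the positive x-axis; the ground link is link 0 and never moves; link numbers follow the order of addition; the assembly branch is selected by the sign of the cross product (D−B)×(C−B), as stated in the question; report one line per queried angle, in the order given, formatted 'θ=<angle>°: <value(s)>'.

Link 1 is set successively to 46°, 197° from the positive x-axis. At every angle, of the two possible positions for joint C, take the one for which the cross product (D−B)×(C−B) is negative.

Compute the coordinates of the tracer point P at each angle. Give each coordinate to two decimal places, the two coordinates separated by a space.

A=(0,0), D=(5.00,0)
θ=46°: B = A + 2.00·(cos46°, sin46°) = (1.3893, 1.4387)
θ=46°: |BD| = 3.8868
θ=46°: circle(B,6.00) ∩ circle(D,6.00): a=1.9434, h=5.6766
θ=46°:   candidates: C₊=(5.2958,5.9927) cross=22.063; C₋=(1.0935,-4.5540) cross=-22.063
θ=46°:   branch - wants cross < 0 → take C=(1.0935,-4.5540) (cross=-22.063)
θ=46°: ex = (C−B)/|BC| = (-0.0493,-0.9988); ey = (0.9988,-0.0493)
θ=46°: P = B + -0.62·ex + -1.29·ey = (0.1315,2.1215)
θ=197°: B = A + 2.00·(cos197°, sin197°) = (-1.9126, -0.5847)
θ=197°: |BD| = 6.9373
θ=197°: circle(B,6.00) ∩ circle(D,6.00): a=3.4686, h=4.8958
θ=197°:   candidates: C₊=(1.1310,4.5860) cross=33.963; C₋=(1.9564,-5.1707) cross=-33.963
θ=197°:   branch - wants cross < 0 → take C=(1.9564,-5.1707) (cross=-33.963)
θ=197°: ex = (C−B)/|BC| = (0.6448,-0.7643); ey = (0.7643,0.6448)
θ=197°: P = B + -0.62·ex + -1.29·ey = (-3.2984,-0.9427)

θ=46°: 0.13 2.12
θ=197°: -3.30 -0.94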